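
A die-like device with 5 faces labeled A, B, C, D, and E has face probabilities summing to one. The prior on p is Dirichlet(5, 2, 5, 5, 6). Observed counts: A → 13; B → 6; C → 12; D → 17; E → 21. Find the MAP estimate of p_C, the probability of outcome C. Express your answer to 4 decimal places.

MAP estimate of p_C = 0.1839

The posterior is Dirichlet(αᵢ + nᵢ) = Dirichlet(18, 8, 17, 22, 27).
For a Dirichlet(a₁,…,a_K) with all aᵢ > 1, the mode has j-th component (aⱼ − 1)/(Σaᵢ − K).
Here Σaᵢ = 92 and K = 5, so p_C = (17 − 1)/(92 − 5) = 16/87 ≈ 0.1839.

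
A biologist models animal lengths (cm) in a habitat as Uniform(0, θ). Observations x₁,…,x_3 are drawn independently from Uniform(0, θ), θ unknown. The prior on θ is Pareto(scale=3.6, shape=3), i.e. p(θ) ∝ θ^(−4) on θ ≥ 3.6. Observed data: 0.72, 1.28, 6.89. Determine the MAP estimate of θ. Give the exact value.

θ̂_MAP = 6.89

The Uniform(0, θ) likelihood is θ^(−n) for θ ≥ max(xᵢ), zero otherwise. Here max(xᵢ) = 6.89.
Posterior ∝ θ^(−4) · θ^(−3) = θ^(−7) on θ ≥ max(3.6, 6.89) = 6.89.
This density is strictly decreasing in θ, so the posterior mode lies at the lower boundary of the support.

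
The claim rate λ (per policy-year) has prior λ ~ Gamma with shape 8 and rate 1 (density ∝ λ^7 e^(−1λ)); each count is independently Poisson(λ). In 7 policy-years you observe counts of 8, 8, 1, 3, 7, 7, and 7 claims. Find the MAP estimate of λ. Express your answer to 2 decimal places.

λ̂_MAP = 6.00

Σxᵢ = 8+8+1+3+7+7+7 = 41, with n = 7.
Posterior ∝ λ^7e^(−1λ) · λ^41e^(−7λ) = λ^48e^(−8λ), i.e. Gamma(shape=49, rate=8).
The mode of a Gamma(a, b) with a ≥ 1 (shape–rate) is (a−1)/b = 48/8 ≈ 6.00.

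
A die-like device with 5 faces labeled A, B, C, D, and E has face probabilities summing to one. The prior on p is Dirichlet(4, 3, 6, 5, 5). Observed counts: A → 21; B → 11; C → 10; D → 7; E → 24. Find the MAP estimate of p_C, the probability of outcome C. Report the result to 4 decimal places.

The posterior is Dirichlet(αᵢ + nᵢ) = Dirichlet(25, 14, 16, 12, 29).
For a Dirichlet(a₁,…,a_K) with all aᵢ > 1, the mode has j-th component (aⱼ − 1)/(Σaᵢ − K).
Here Σaᵢ = 96 and K = 5, so p_C = (16 − 1)/(96 − 5) = 15/91 ≈ 0.1648.

MAP estimate of p_C = 0.1648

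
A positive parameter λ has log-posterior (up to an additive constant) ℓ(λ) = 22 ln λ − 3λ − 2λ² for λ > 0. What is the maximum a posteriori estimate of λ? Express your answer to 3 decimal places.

λ̂_MAP = 2.000

ℓ'(λ) = 22/λ − 3 − 4λ. Setting this to zero and multiplying by λ: 4λ² + 3λ − 22 = 0.
λ = (−3 + √(3² + 4·4·22)) / (2·4) = (−3 + √361) / 8 = (−3 + 19)/8 = 2.
ℓ''(λ) = −22/λ² − 4 < 0, confirming a maximum.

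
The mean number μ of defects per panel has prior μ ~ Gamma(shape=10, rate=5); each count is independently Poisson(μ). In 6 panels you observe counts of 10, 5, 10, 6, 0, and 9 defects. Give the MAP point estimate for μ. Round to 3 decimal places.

μ̂_MAP = 4.455

Σxᵢ = 10+5+10+6+0+9 = 40, with n = 6.
Posterior ∝ μ^9e^(−5μ) · μ^40e^(−6μ) = μ^49e^(−11μ), i.e. Gamma(shape=50, rate=11).
The mode of a Gamma(a, b) with a ≥ 1 (shape–rate) is (a−1)/b = 49/11 ≈ 4.455.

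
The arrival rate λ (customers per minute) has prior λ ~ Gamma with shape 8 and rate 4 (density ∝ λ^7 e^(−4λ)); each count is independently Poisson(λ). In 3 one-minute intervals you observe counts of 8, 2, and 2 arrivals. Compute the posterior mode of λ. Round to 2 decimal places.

Σxᵢ = 8+2+2 = 12, with n = 3.
Posterior ∝ λ^7e^(−4λ) · λ^12e^(−3λ) = λ^19e^(−7λ), i.e. Gamma(shape=20, rate=7).
The mode of a Gamma(a, b) with a ≥ 1 (shape–rate) is (a−1)/b = 19/7 ≈ 2.71.

λ̂_MAP = 2.71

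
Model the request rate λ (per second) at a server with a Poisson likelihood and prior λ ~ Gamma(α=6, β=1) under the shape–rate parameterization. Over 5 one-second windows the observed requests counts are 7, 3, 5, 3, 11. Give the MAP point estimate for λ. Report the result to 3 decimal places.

Σxᵢ = 7+3+5+3+11 = 29, with n = 5.
Posterior ∝ λ^5e^(−1λ) · λ^29e^(−5λ) = λ^34e^(−6λ), i.e. Gamma(shape=35, rate=6).
The mode of a Gamma(a, b) with a ≥ 1 (shape–rate) is (a−1)/b = 34/6 ≈ 5.667.

λ̂_MAP = 5.667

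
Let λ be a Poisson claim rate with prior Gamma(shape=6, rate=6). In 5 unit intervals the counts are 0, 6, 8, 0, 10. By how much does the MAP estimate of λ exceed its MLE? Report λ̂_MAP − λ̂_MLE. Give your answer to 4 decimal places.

Σxᵢ = 24. Posterior is Gamma(30, 11); MAP = (30−1)/11 = 29/11 ≈ 2.63636.
MLE = x̄ = 24/5 ≈ 4.80000.
Difference = 29/11 − 24/5 = -119/55 ≈ -2.1636.

MAP − MLE = -2.1636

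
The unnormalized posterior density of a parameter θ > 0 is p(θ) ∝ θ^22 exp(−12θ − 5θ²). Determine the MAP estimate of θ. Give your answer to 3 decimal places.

θ̂_MAP = 1.000

ℓ'(θ) = 22/θ − 12 − 10θ. Setting this to zero and multiplying by θ: 10θ² + 12θ − 22 = 0.
θ = (−12 + √(12² + 4·10·22)) / (2·10) = (−12 + √1024) / 20 = (−12 + 32)/20 = 1.
ℓ''(θ) = −22/θ² − 10 < 0, confirming a maximum.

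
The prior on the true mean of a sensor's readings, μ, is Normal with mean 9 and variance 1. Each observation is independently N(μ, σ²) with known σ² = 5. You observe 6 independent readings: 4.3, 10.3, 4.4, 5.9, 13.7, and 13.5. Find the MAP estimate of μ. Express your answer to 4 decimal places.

μ̂_MAP = 8.8273

n = 6; x̄ = (4.3 + 10.3 + 4.4 + 5.9 + 13.7 + 13.5)/6 = 52.1/6 = 521/60 ≈ 8.6833.
For a Normal prior and Normal likelihood with known variance, the posterior is Normal; its mode equals its mean, the precision-weighted average.
Prior precision 1/σ₀² = 1/1 = 1; data precision n/σ² = 6/5 = 1.2.
μ̂ = (1·9 + 1.2·(521/60)) / (1 + 1.2) = 19.42/2.2 = 971/110 ≈ 8.8273.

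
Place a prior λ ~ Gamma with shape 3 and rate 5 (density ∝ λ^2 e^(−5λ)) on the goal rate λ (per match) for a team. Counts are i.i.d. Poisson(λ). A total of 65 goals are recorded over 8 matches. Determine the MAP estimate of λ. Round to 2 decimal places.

Σxᵢ = 65, n = 8.
Posterior ∝ λ^2e^(−5λ) · λ^65e^(−8λ) = λ^67e^(−13λ), i.e. Gamma(shape=68, rate=13).
The mode of a Gamma(a, b) with a ≥ 1 (shape–rate) is (a−1)/b = 67/13 ≈ 5.15.

λ̂_MAP = 5.15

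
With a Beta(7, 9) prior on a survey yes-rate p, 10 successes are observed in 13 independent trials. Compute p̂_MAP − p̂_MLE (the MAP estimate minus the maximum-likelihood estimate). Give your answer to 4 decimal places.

MAP − MLE = -0.1766

Posterior is Beta(17, 12); MAP = (17−1)/(29−2) = 16/27 ≈ 0.59259.
MLE ignores the prior: p̂_MLE = k/n = 10/13 ≈ 0.76923.
Difference = 16/27 − 10/13 = -62/351 ≈ -0.1766.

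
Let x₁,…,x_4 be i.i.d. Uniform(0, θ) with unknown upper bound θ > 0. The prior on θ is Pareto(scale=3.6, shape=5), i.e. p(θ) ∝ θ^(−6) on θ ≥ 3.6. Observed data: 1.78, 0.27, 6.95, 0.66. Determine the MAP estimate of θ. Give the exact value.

θ̂_MAP = 6.95

The Uniform(0, θ) likelihood is θ^(−n) for θ ≥ max(xᵢ), zero otherwise. Here max(xᵢ) = 6.95.
Posterior ∝ θ^(−6) · θ^(−4) = θ^(−10) on θ ≥ max(3.6, 6.95) = 6.95.
This density is strictly decreasing in θ, so the posterior mode lies at the lower boundary of the support.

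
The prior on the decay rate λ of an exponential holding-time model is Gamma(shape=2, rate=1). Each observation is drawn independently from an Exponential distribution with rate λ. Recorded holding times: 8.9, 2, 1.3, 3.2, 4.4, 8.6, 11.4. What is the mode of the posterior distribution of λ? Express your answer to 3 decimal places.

The Exponential(rate=λ) likelihood is ∝ λ^n e^(−λΣtᵢ). Here n = 7 and Σtᵢ = 8.9 + 2 + 1.3 + 3.2 + 4.4 + 8.6 + 11.4 = 39.8.
Posterior ∝ λe^(−1λ) · λ^7e^(−39.8λ) = λ^8e^(−40.8λ), i.e. Gamma(9, 40.8).
Mode = (a−1)/b = 8/40.8 ≈ 0.196.

λ̂_MAP = 0.196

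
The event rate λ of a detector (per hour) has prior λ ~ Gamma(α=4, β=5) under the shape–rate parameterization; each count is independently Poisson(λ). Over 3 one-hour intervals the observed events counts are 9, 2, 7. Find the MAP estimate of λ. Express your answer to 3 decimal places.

λ̂_MAP = 2.625

Σxᵢ = 9+2+7 = 18, with n = 3.
Posterior ∝ λ^3e^(−5λ) · λ^18e^(−3λ) = λ^21e^(−8λ), i.e. Gamma(shape=22, rate=8).
The mode of a Gamma(a, b) with a ≥ 1 (shape–rate) is (a−1)/b = 21/8 ≈ 2.625.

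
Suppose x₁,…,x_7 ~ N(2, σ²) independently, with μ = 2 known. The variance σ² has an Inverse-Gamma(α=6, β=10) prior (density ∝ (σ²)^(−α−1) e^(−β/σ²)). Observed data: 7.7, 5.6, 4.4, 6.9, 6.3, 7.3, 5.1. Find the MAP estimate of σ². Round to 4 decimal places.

Sum of squared deviations about the known mean: SS = (7.7−2)² + (5.6−2)² + (4.4−2)² + (6.9−2)² + (6.3−2)² + (7.3−2)² + (5.1−2)² = 131.41.
The Normal likelihood contributes (σ²)^(−n/2) exp(−SS/(2σ²)), so the posterior is Inverse-Gamma(α + n/2, β + SS/2) = Inverse-Gamma(9.5, 75.705).
The mode of Inverse-Gamma(a, b) is b/(a+1) = 75.705/10.5 ≈ 7.2100.

σ̂²_MAP = 7.2100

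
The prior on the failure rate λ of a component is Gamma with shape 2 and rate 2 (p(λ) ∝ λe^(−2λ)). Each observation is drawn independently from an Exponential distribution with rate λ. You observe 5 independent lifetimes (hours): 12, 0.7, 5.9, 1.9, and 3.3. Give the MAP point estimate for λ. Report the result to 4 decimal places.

The Exponential(rate=λ) likelihood is ∝ λ^n e^(−λΣtᵢ). Here n = 5 and Σtᵢ = 12 + 0.7 + 5.9 + 1.9 + 3.3 = 23.8.
Posterior ∝ λe^(−2λ) · λ^5e^(−23.8λ) = λ^6e^(−25.8λ), i.e. Gamma(7, 25.8).
Mode = (a−1)/b = 6/25.8 ≈ 0.2326.

λ̂_MAP = 0.2326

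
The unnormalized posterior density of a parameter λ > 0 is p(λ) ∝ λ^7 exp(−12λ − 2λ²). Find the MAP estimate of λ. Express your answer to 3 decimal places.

λ̂_MAP = 0.500

ℓ'(λ) = 7/λ − 12 − 4λ. Setting this to zero and multiplying by λ: 4λ² + 12λ − 7 = 0.
λ = (−12 + √(12² + 4·4·7)) / (2·4) = (−12 + √256) / 8 = (−12 + 16)/8 = 1/2.
ℓ''(λ) = −7/λ² − 4 < 0, confirming a maximum.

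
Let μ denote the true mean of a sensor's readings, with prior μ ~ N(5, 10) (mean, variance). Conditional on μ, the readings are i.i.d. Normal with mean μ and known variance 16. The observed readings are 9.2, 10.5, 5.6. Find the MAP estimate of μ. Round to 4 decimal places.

n = 3; x̄ = (9.2 + 10.5 + 5.6)/3 = 25.3/3 = 253/30 ≈ 8.4333.
For a Normal prior and Normal likelihood with known variance, the posterior is Normal; its mode equals its mean, the precision-weighted average.
Prior precision 1/σ₀² = 1/10 = 0.1; data precision n/σ² = 3/16 = 0.1875.
μ̂ = (0.1·5 + 0.1875·(253/30)) / (0.1 + 0.1875) = 2.08125/0.2875 = 333/46 ≈ 7.2391.

μ̂_MAP = 7.2391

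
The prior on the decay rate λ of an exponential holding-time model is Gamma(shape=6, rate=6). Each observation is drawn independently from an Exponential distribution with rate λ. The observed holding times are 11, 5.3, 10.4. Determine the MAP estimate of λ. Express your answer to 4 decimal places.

The Exponential(rate=λ) likelihood is ∝ λ^n e^(−λΣtᵢ). Here n = 3 and Σtᵢ = 11 + 5.3 + 10.4 = 26.7.
Posterior ∝ λ^5e^(−6λ) · λ^3e^(−26.7λ) = λ^8e^(−32.7λ), i.e. Gamma(9, 32.7).
Mode = (a−1)/b = 8/32.7 ≈ 0.2446.

λ̂_MAP = 0.2446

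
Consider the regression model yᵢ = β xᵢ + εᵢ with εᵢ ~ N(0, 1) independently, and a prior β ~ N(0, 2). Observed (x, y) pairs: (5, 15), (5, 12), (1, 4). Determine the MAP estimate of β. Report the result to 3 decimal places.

β̂_MAP = 2.699

log p(β | y) = −Σ(yᵢ − βxᵢ)²/(2·1) − β²/(2·2) + const.
Setting the derivative to zero: Σxᵢ(yᵢ − βxᵢ)/1 − β/2 = 0, so β = Σxᵢyᵢ / (Σxᵢ² + σ²/τ²).
Σxᵢyᵢ = 5·15 + 5·12 + 1·4 = 139; Σxᵢ² = 51; σ²/τ² = 0.5.
β̂_MAP = 139 / (51 + 0.5) = 139/51.5 ≈ 2.699.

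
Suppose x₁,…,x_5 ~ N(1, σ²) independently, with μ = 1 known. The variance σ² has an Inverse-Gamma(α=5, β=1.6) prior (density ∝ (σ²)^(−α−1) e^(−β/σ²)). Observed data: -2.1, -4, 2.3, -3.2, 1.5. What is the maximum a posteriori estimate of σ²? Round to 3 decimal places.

Sum of squared deviations about the known mean: SS = (-2.1−1)² + (-4−1)² + (2.3−1)² + (-3.2−1)² + (1.5−1)² = 54.19.
The Normal likelihood contributes (σ²)^(−n/2) exp(−SS/(2σ²)), so the posterior is Inverse-Gamma(α + n/2, β + SS/2) = Inverse-Gamma(7.5, 28.695).
The mode of Inverse-Gamma(a, b) is b/(a+1) = 28.695/8.5 ≈ 3.376.

σ̂²_MAP = 3.376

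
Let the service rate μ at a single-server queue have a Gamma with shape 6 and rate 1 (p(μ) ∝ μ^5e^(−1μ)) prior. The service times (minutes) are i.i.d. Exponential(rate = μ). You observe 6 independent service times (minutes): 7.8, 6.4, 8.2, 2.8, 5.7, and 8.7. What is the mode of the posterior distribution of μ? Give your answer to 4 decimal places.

The Exponential(rate=μ) likelihood is ∝ μ^n e^(−μΣtᵢ). Here n = 6 and Σtᵢ = 7.8 + 6.4 + 8.2 + 2.8 + 5.7 + 8.7 = 39.6.
Posterior ∝ μ^5e^(−1μ) · μ^6e^(−39.6μ) = μ^11e^(−40.6μ), i.e. Gamma(12, 40.6).
Mode = (a−1)/b = 11/40.6 ≈ 0.2709.

μ̂_MAP = 0.2709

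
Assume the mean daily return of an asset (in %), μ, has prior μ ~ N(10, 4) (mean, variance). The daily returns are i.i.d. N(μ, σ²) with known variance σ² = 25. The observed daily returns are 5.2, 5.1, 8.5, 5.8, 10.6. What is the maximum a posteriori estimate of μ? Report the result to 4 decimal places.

n = 5; x̄ = (5.2 + 5.1 + 8.5 + 5.8 + 10.6)/5 = 35.2/5 = 7.04.
For a Normal prior and Normal likelihood with known variance, the posterior is Normal; its mode equals its mean, the precision-weighted average.
Prior precision 1/σ₀² = 1/4 = 0.25; data precision n/σ² = 5/25 = 0.2.
μ̂ = (0.25·10 + 0.2·7.04) / (0.25 + 0.2) = 3.908/0.45 = 1954/225 ≈ 8.6844.

μ̂_MAP = 8.6844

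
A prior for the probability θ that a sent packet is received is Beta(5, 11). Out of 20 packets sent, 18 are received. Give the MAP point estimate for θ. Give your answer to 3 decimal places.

θ̂_MAP = 0.647

Prior: Beta(5, 11).
Data: 18 successes in 20 trials. The binomial likelihood contributes θ^18(1−θ)^2, so the posterior is Beta(5+18, 11+2) = Beta(23, 13).
For Beta(a, b) with a, b > 1 the mode is (a−1)/(a+b−2) = 22/34 ≈ 0.647.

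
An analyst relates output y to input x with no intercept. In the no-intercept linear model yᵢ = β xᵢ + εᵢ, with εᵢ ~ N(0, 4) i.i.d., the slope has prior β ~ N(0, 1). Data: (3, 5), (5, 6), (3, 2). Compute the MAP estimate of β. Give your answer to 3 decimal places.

β̂_MAP = 1.085

log p(β | y) = −Σ(yᵢ − βxᵢ)²/(2·4) − β²/(2·1) + const.
Setting the derivative to zero: Σxᵢ(yᵢ − βxᵢ)/4 − β/1 = 0, so β = Σxᵢyᵢ / (Σxᵢ² + σ²/τ²).
Σxᵢyᵢ = 3·5 + 5·6 + 3·2 = 51; Σxᵢ² = 43; σ²/τ² = 4.
β̂_MAP = 51 / (43 + 4) = 51/47 ≈ 1.085.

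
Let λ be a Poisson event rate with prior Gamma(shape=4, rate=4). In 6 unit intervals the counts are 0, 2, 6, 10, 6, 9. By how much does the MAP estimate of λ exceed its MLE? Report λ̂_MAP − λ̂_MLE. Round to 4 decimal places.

Σxᵢ = 33. Posterior is Gamma(37, 10); MAP = (37−1)/10 = 36/10 ≈ 3.60000.
MLE = x̄ = 33/6 ≈ 5.50000.
Difference = 36/10 − 33/6 = -19/10 ≈ -1.9000.

MAP − MLE = -1.9000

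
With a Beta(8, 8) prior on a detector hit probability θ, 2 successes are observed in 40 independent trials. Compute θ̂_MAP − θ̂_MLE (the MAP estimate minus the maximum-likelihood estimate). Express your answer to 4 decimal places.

Posterior is Beta(10, 46); MAP = (10−1)/(56−2) = 9/54 ≈ 0.16667.
MLE ignores the prior: θ̂_MLE = k/n = 2/40 ≈ 0.05000.
Difference = 9/54 − 2/40 = 7/60 ≈ 0.1167.

MAP − MLE = 0.1167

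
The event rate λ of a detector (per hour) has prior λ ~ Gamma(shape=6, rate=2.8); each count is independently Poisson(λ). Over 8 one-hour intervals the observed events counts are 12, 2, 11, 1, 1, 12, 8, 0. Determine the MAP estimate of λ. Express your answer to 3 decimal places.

λ̂_MAP = 4.815

Σxᵢ = 12+2+11+1+1+12+8+0 = 47, with n = 8.
Posterior ∝ λ^5e^(−2.8λ) · λ^47e^(−8λ) = λ^52e^(−10.8λ), i.e. Gamma(shape=53, rate=10.8).
The mode of a Gamma(a, b) with a ≥ 1 (shape–rate) is (a−1)/b = 52/10.8 ≈ 4.815.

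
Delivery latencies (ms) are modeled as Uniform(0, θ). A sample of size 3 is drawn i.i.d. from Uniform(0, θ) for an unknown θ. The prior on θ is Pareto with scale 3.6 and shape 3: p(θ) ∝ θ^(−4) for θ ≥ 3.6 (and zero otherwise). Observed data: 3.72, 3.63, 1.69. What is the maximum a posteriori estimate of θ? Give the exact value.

The Uniform(0, θ) likelihood is θ^(−n) for θ ≥ max(xᵢ), zero otherwise. Here max(xᵢ) = 3.72.
Posterior ∝ θ^(−4) · θ^(−3) = θ^(−7) on θ ≥ max(3.6, 3.72) = 3.72.
This density is strictly decreasing in θ, so the posterior mode lies at the lower boundary of the support.

θ̂_MAP = 3.72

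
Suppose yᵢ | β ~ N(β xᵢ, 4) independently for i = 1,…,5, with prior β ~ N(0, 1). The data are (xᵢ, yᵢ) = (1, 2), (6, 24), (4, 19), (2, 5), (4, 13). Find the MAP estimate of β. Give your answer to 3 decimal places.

log p(β | y) = −Σ(yᵢ − βxᵢ)²/(2·4) − β²/(2·1) + const.
Setting the derivative to zero: Σxᵢ(yᵢ − βxᵢ)/4 − β/1 = 0, so β = Σxᵢyᵢ / (Σxᵢ² + σ²/τ²).
Σxᵢyᵢ = 1·2 + 6·24 + 4·19 + 2·5 + 4·13 = 284; Σxᵢ² = 73; σ²/τ² = 4.
β̂_MAP = 284 / (73 + 4) = 284/77 ≈ 3.688.

β̂_MAP = 3.688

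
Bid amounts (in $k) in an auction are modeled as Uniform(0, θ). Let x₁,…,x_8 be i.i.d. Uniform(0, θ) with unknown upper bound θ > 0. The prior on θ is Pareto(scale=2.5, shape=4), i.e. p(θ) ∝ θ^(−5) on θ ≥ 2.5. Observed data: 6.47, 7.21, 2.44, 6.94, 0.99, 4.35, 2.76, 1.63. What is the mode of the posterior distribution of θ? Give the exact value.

θ̂_MAP = 7.21

The Uniform(0, θ) likelihood is θ^(−n) for θ ≥ max(xᵢ), zero otherwise. Here max(xᵢ) = 7.21.
Posterior ∝ θ^(−5) · θ^(−8) = θ^(−13) on θ ≥ max(2.5, 7.21) = 7.21.
This density is strictly decreasing in θ, so the posterior mode lies at the lower boundary of the support.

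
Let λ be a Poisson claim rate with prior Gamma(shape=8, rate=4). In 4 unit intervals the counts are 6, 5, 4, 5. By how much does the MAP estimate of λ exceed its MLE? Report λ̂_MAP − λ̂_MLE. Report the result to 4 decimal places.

MAP − MLE = -1.6250

Σxᵢ = 20. Posterior is Gamma(28, 8); MAP = (28−1)/8 = 27/8 ≈ 3.37500.
MLE = x̄ = 20/4 ≈ 5.00000.
Difference = 27/8 − 20/4 = -13/8 ≈ -1.6250.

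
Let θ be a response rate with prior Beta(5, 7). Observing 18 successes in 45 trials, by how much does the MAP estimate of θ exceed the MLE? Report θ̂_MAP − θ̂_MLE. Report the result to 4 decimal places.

Posterior is Beta(23, 34); MAP = (23−1)/(57−2) = 22/55 ≈ 0.40000.
MLE ignores the prior: θ̂_MLE = k/n = 18/45 ≈ 0.40000.
Difference = 22/55 − 18/45 = 0 ≈ 0.0000.

MAP − MLE = 0.0000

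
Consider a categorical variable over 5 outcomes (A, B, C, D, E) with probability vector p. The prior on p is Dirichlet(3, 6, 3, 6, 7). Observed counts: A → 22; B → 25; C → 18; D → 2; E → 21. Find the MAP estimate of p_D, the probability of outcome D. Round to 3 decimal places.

The posterior is Dirichlet(αᵢ + nᵢ) = Dirichlet(25, 31, 21, 8, 28).
For a Dirichlet(a₁,…,a_K) with all aᵢ > 1, the mode has j-th component (aⱼ − 1)/(Σaᵢ − K).
Here Σaᵢ = 113 and K = 5, so p_D = (8 − 1)/(113 − 5) = 7/108 ≈ 0.065.

MAP estimate of p_D = 0.065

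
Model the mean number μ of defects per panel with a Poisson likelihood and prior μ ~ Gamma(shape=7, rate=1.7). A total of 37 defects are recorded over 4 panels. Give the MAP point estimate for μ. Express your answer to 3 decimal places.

μ̂_MAP = 7.544

Σxᵢ = 37, n = 4.
Posterior ∝ μ^6e^(−1.7μ) · μ^37e^(−4μ) = μ^43e^(−5.7μ), i.e. Gamma(shape=44, rate=5.7).
The mode of a Gamma(a, b) with a ≥ 1 (shape–rate) is (a−1)/b = 43/5.7 ≈ 7.544.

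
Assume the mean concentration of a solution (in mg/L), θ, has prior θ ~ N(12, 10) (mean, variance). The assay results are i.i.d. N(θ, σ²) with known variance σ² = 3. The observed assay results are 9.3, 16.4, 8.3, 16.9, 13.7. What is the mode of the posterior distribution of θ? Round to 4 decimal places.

n = 5; x̄ = (9.3 + 16.4 + 8.3 + 16.9 + 13.7)/5 = 64.6/5 = 12.92.
For a Normal prior and Normal likelihood with known variance, the posterior is Normal; its mode equals its mean, the precision-weighted average.
Prior precision 1/σ₀² = 1/10 = 0.1; data precision n/σ² = 5/3.
θ̂ = (0.1·12 + (5/3)·12.92) / (0.1 + 5/3) = (341/15)/(53/30) = 682/53 ≈ 12.8679.

θ̂_MAP = 12.8679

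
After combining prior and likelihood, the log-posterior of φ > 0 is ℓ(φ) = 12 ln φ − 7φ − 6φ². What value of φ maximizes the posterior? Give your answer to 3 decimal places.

φ̂_MAP = 0.750

ℓ'(φ) = 12/φ − 7 − 12φ. Setting this to zero and multiplying by φ: 12φ² + 7φ − 12 = 0.
φ = (−7 + √(7² + 4·12·12)) / (2·12) = (−7 + √625) / 24 = (−7 + 25)/24 = 3/4.
ℓ''(φ) = −12/φ² − 12 < 0, confirming a maximum.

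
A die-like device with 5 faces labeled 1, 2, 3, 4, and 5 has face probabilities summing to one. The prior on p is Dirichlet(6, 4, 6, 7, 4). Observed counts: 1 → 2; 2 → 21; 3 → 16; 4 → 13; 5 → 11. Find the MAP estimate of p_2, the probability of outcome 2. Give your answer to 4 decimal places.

The posterior is Dirichlet(αᵢ + nᵢ) = Dirichlet(8, 25, 22, 20, 15).
For a Dirichlet(a₁,…,a_K) with all aᵢ > 1, the mode has j-th component (aⱼ − 1)/(Σaᵢ − K).
Here Σaᵢ = 90 and K = 5, so p_2 = (25 − 1)/(90 − 5) = 24/85 ≈ 0.2824.

MAP estimate: 0.2824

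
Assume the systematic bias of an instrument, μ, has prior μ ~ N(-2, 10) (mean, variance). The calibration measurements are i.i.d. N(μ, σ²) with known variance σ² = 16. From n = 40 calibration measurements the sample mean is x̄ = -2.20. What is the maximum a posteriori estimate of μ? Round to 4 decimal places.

μ̂_MAP = -2.1923

n = 40, x̄ = -2.20.
For a Normal prior and Normal likelihood with known variance, the posterior is Normal; its mode equals its mean, the precision-weighted average.
Prior precision 1/σ₀² = 1/10 = 0.1; data precision n/σ² = 40/16 = 2.5.
μ̂ = (0.1·(-2) + 2.5·(-2.2)) / (0.1 + 2.5) = (-5.7)/2.6 = -57/26 ≈ -2.1923.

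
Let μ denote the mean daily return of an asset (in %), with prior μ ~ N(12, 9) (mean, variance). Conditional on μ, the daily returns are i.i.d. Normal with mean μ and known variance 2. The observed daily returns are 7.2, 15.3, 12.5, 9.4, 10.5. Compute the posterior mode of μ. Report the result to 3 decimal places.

n = 5; x̄ = (7.2 + 15.3 + 12.5 + 9.4 + 10.5)/5 = 54.9/5 = 10.98.
For a Normal prior and Normal likelihood with known variance, the posterior is Normal; its mode equals its mean, the precision-weighted average.
Prior precision 1/σ₀² = 1/9; data precision n/σ² = 5/2 = 2.5.
μ̂ = ((1/9)·12 + 2.5·10.98) / (1/9 + 2.5) = (1727/60)/(47/18) = 5181/470 ≈ 11.023.

μ̂_MAP = 11.023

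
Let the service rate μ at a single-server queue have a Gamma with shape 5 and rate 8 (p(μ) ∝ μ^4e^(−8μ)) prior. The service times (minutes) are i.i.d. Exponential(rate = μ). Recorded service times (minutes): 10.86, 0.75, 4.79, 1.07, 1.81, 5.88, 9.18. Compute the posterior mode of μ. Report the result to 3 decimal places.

The Exponential(rate=μ) likelihood is ∝ μ^n e^(−μΣtᵢ). Here n = 7 and Σtᵢ = 10.86 + 0.75 + 4.79 + 1.07 + 1.81 + 5.88 + 9.18 = 34.34.
Posterior ∝ μ^4e^(−8μ) · μ^7e^(−34.34μ) = μ^11e^(−42.34μ), i.e. Gamma(12, 42.34).
Mode = (a−1)/b = 11/42.34 ≈ 0.260.

μ̂_MAP = 0.260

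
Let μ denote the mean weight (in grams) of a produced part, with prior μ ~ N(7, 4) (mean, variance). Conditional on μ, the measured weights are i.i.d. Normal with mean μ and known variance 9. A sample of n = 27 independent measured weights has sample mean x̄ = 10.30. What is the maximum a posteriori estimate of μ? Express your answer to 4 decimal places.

n = 27, x̄ = 10.30.
For a Normal prior and Normal likelihood with known variance, the posterior is Normal; its mode equals its mean, the precision-weighted average.
Prior precision 1/σ₀² = 1/4 = 0.25; data precision n/σ² = 27/9 = 3.
μ̂ = (0.25·7 + 3·10.3) / (0.25 + 3) = 32.65/3.25 = 653/65 ≈ 10.0462.

μ̂_MAP = 10.0462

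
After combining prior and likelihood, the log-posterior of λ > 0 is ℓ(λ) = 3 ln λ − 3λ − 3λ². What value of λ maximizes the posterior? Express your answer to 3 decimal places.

ℓ'(λ) = 3/λ − 3 − 6λ. Setting this to zero and multiplying by λ: 6λ² + 3λ − 3 = 0.
λ = (−3 + √(3² + 4·6·3)) / (2·6) = (−3 + √81) / 12 = (−3 + 9)/12 = 1/2.
ℓ''(λ) = −3/λ² − 6 < 0, confirming a maximum.

λ̂_MAP = 0.500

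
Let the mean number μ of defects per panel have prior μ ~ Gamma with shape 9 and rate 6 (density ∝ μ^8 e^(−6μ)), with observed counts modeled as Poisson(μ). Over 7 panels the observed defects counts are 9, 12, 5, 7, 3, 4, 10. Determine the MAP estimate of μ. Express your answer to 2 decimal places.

Σxᵢ = 9+12+5+7+3+4+10 = 50, with n = 7.
Posterior ∝ μ^8e^(−6μ) · μ^50e^(−7μ) = μ^58e^(−13μ), i.e. Gamma(shape=59, rate=13).
The mode of a Gamma(a, b) with a ≥ 1 (shape–rate) is (a−1)/b = 58/13 ≈ 4.46.

μ̂_MAP = 4.46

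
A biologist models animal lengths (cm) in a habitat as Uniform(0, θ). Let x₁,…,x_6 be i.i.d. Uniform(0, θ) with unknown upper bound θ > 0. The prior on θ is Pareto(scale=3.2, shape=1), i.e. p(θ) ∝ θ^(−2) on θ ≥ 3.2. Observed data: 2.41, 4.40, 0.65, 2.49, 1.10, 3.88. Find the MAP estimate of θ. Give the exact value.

The Uniform(0, θ) likelihood is θ^(−n) for θ ≥ max(xᵢ), zero otherwise. Here max(xᵢ) = 4.40.
Posterior ∝ θ^(−2) · θ^(−6) = θ^(−8) on θ ≥ max(3.2, 4.40) = 4.40.
This density is strictly decreasing in θ, so the posterior mode lies at the lower boundary of the support.

θ̂_MAP = 4.40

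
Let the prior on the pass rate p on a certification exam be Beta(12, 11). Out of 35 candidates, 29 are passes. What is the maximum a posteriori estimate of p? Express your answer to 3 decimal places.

Prior: Beta(12, 11).
Data: 29 successes in 35 trials. The binomial likelihood contributes p^29(1−p)^6, so the posterior is Beta(12+29, 11+6) = Beta(41, 17).
For Beta(a, b) with a, b > 1 the mode is (a−1)/(a+b−2) = 40/56 ≈ 0.714.

p̂_MAP = 0.714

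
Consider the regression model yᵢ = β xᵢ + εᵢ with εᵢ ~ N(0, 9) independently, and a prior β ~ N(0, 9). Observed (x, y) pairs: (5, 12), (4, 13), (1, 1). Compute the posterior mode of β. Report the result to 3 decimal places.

log p(β | y) = −Σ(yᵢ − βxᵢ)²/(2·9) − β²/(2·9) + const.
Setting the derivative to zero: Σxᵢ(yᵢ − βxᵢ)/9 − β/9 = 0, so β = Σxᵢyᵢ / (Σxᵢ² + σ²/τ²).
Σxᵢyᵢ = 5·12 + 4·13 + 1·1 = 113; Σxᵢ² = 42; σ²/τ² = 1.
β̂_MAP = 113 / (42 + 1) = 113/43 ≈ 2.628.

β̂_MAP = 2.628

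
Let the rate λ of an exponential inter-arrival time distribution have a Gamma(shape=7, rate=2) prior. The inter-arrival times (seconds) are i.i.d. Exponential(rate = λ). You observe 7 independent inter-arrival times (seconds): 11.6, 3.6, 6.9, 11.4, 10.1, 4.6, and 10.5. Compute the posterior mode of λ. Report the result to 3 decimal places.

The Exponential(rate=λ) likelihood is ∝ λ^n e^(−λΣtᵢ). Here n = 7 and Σtᵢ = 11.6 + 3.6 + 6.9 + 11.4 + 10.1 + 4.6 + 10.5 = 58.7.
Posterior ∝ λ^6e^(−2λ) · λ^7e^(−58.7λ) = λ^13e^(−60.7λ), i.e. Gamma(14, 60.7).
Mode = (a−1)/b = 13/60.7 ≈ 0.214.

λ̂_MAP = 0.214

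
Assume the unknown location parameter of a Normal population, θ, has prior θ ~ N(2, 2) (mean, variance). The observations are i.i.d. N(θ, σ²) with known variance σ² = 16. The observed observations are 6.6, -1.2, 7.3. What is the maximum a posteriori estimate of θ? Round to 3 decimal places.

n = 3; x̄ = (6.6 + (-1.2) + 7.3)/3 = 12.7/3 = 127/30 ≈ 4.2333.
For a Normal prior and Normal likelihood with known variance, the posterior is Normal; its mode equals its mean, the precision-weighted average.
Prior precision 1/σ₀² = 1/2 = 0.5; data precision n/σ² = 3/16 = 0.1875.
θ̂ = (0.5·2 + 0.1875·(127/30)) / (0.5 + 0.1875) = 1.79375/0.6875 = 287/110 ≈ 2.609.

θ̂_MAP = 2.609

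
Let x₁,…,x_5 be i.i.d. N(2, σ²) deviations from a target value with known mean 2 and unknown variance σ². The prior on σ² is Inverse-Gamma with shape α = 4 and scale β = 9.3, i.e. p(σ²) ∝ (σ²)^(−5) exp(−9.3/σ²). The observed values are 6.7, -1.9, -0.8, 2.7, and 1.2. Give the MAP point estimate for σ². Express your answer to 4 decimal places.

Sum of squared deviations about the known mean: SS = (6.7−2)² + (-1.9−2)² + (-0.8−2)² + (2.7−2)² + (1.2−2)² = 46.27.
The Normal likelihood contributes (σ²)^(−n/2) exp(−SS/(2σ²)), so the posterior is Inverse-Gamma(α + n/2, β + SS/2) = Inverse-Gamma(6.5, 32.435).
The mode of Inverse-Gamma(a, b) is b/(a+1) = 32.435/7.5 ≈ 4.3247.

σ̂²_MAP = 4.3247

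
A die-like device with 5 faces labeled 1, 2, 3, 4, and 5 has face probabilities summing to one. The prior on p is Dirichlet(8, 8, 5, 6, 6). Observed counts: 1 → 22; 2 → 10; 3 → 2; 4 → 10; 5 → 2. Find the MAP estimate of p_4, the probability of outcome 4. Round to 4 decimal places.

The posterior is Dirichlet(αᵢ + nᵢ) = Dirichlet(30, 18, 7, 16, 8).
For a Dirichlet(a₁,…,a_K) with all aᵢ > 1, the mode has j-th component (aⱼ − 1)/(Σaᵢ − K).
Here Σaᵢ = 79 and K = 5, so p_4 = (16 − 1)/(79 − 5) = 15/74 ≈ 0.2027.

MAP estimate: 0.2027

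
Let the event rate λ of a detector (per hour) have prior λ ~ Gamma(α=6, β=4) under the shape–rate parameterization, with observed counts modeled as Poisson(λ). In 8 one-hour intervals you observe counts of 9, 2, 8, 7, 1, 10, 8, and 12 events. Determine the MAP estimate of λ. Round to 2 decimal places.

Σxᵢ = 9+2+8+7+1+10+8+12 = 57, with n = 8.
Posterior ∝ λ^5e^(−4λ) · λ^57e^(−8λ) = λ^62e^(−12λ), i.e. Gamma(shape=63, rate=12).
The mode of a Gamma(a, b) with a ≥ 1 (shape–rate) is (a−1)/b = 62/12 ≈ 5.17.

λ̂_MAP = 5.17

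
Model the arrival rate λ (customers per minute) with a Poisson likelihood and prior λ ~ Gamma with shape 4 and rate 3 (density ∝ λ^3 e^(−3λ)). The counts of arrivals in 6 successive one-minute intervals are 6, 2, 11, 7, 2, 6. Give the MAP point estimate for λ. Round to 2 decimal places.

Σxᵢ = 6+2+11+7+2+6 = 34, with n = 6.
Posterior ∝ λ^3e^(−3λ) · λ^34e^(−6λ) = λ^37e^(−9λ), i.e. Gamma(shape=38, rate=9).
The mode of a Gamma(a, b) with a ≥ 1 (shape–rate) is (a−1)/b = 37/9 ≈ 4.11.

λ̂_MAP = 4.11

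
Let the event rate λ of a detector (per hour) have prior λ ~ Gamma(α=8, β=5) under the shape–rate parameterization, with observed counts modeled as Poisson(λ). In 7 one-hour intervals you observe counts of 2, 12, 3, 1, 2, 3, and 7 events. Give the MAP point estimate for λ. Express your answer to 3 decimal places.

Σxᵢ = 2+12+3+1+2+3+7 = 30, with n = 7.
Posterior ∝ λ^7e^(−5λ) · λ^30e^(−7λ) = λ^37e^(−12λ), i.e. Gamma(shape=38, rate=12).
The mode of a Gamma(a, b) with a ≥ 1 (shape–rate) is (a−1)/b = 37/12 ≈ 3.083.

λ̂_MAP = 3.083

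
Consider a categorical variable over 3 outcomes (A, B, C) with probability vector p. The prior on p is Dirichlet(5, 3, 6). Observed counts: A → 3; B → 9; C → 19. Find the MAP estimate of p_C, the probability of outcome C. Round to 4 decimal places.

The posterior is Dirichlet(αᵢ + nᵢ) = Dirichlet(8, 12, 25).
For a Dirichlet(a₁,…,a_K) with all aᵢ > 1, the mode has j-th component (aⱼ − 1)/(Σaᵢ − K).
Here Σaᵢ = 45 and K = 3, so p_C = (25 − 1)/(45 − 3) = 24/42 ≈ 0.5714.

MAP estimate of p_C = 0.5714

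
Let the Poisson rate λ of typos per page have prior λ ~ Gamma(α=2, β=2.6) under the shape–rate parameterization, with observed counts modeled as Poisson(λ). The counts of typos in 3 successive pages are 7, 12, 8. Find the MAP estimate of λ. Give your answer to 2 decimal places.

Σxᵢ = 7+12+8 = 27, with n = 3.
Posterior ∝ λe^(−2.6λ) · λ^27e^(−3λ) = λ^28e^(−5.6λ), i.e. Gamma(shape=29, rate=5.6).
The mode of a Gamma(a, b) with a ≥ 1 (shape–rate) is (a−1)/b = 28/5.6 ≈ 5.00.

λ̂_MAP = 5.00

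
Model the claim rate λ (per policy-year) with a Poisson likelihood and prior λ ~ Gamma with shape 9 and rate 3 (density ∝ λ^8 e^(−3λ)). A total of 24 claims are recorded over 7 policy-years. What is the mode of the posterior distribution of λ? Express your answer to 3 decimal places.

λ̂_MAP = 3.200

Σxᵢ = 24, n = 7.
Posterior ∝ λ^8e^(−3λ) · λ^24e^(−7λ) = λ^32e^(−10λ), i.e. Gamma(shape=33, rate=10).
The mode of a Gamma(a, b) with a ≥ 1 (shape–rate) is (a−1)/b = 32/10 ≈ 3.200.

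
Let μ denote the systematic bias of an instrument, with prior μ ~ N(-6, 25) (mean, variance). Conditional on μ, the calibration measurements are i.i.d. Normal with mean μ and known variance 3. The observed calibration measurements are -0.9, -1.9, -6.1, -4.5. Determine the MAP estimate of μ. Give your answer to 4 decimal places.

n = 4; x̄ = ((-0.9) + (-1.9) + (-6.1) + (-4.5))/4 = -13.4/4 = -3.35.
For a Normal prior and Normal likelihood with known variance, the posterior is Normal; its mode equals its mean, the precision-weighted average.
Prior precision 1/σ₀² = 1/25 = 0.04; data precision n/σ² = 4/3.
μ̂ = (0.04·(-6) + (4/3)·(-3.35)) / (0.04 + 4/3) = (-353/75)/(103/75) = -353/103 ≈ -3.4272.

μ̂_MAP = -3.4272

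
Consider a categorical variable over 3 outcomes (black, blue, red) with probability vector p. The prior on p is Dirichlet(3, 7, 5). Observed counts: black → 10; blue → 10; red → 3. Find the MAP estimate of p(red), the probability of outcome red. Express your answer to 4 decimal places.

The posterior is Dirichlet(αᵢ + nᵢ) = Dirichlet(13, 17, 8).
For a Dirichlet(a₁,…,a_K) with all aᵢ > 1, the mode has j-th component (aⱼ − 1)/(Σaᵢ − K).
Here Σaᵢ = 38 and K = 3, so p(red) = (8 − 1)/(38 − 3) = 7/35 ≈ 0.2000.

MAP estimate of p(red) = 0.2000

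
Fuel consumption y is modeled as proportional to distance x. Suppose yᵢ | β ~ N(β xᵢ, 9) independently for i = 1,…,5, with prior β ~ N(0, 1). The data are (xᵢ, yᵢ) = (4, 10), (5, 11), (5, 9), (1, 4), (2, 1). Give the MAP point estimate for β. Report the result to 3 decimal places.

β̂_MAP = 1.825

log p(β | y) = −Σ(yᵢ − βxᵢ)²/(2·9) − β²/(2·1) + const.
Setting the derivative to zero: Σxᵢ(yᵢ − βxᵢ)/9 − β/1 = 0, so β = Σxᵢyᵢ / (Σxᵢ² + σ²/τ²).
Σxᵢyᵢ = 4·10 + 5·11 + 5·9 + 1·4 + 2·1 = 146; Σxᵢ² = 71; σ²/τ² = 9.
β̂_MAP = 146 / (71 + 9) = 146/80 ≈ 1.825.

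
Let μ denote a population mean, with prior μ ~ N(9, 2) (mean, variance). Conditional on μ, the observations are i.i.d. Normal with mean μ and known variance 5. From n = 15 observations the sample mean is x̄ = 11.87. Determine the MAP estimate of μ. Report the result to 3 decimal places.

μ̂_MAP = 11.460

n = 15, x̄ = 11.87.
For a Normal prior and Normal likelihood with known variance, the posterior is Normal; its mode equals its mean, the precision-weighted average.
Prior precision 1/σ₀² = 1/2 = 0.5; data precision n/σ² = 15/5 = 3.
μ̂ = (0.5·9 + 3·11.87) / (0.5 + 3) = 40.11/3.5 = 11.460.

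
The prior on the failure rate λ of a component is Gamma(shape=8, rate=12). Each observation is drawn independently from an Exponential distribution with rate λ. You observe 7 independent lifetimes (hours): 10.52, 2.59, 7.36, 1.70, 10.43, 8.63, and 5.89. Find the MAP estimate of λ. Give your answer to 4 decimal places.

λ̂_MAP = 0.2368

The Exponential(rate=λ) likelihood is ∝ λ^n e^(−λΣtᵢ). Here n = 7 and Σtᵢ = 10.52 + 2.59 + 7.36 + 1.70 + 10.43 + 8.63 + 5.89 = 47.12.
Posterior ∝ λ^7e^(−12λ) · λ^7e^(−47.12λ) = λ^14e^(−59.12λ), i.e. Gamma(15, 59.12).
Mode = (a−1)/b = 14/59.12 ≈ 0.2368.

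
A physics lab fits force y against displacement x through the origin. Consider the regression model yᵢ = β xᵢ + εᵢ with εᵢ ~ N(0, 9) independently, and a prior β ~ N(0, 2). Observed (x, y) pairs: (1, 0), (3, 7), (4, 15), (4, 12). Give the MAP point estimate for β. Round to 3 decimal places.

log p(β | y) = −Σ(yᵢ − βxᵢ)²/(2·9) − β²/(2·2) + const.
Setting the derivative to zero: Σxᵢ(yᵢ − βxᵢ)/9 − β/2 = 0, so β = Σxᵢyᵢ / (Σxᵢ² + σ²/τ²).
Σxᵢyᵢ = 1·0 + 3·7 + 4·15 + 4·12 = 129; Σxᵢ² = 42; σ²/τ² = 4.5.
β̂_MAP = 129 / (42 + 4.5) = 129/46.5 ≈ 2.774.

β̂_MAP = 2.774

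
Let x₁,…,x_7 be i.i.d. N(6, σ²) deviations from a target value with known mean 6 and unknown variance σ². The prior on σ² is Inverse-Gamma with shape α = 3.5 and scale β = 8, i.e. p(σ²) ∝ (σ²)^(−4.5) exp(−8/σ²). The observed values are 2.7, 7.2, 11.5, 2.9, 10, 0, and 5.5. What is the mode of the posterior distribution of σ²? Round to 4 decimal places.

Sum of squared deviations about the known mean: SS = (2.7−6)² + (7.2−6)² + (11.5−6)² + (2.9−6)² + (10−6)² + (0−6)² + (5.5−6)² = 104.44.
The Normal likelihood contributes (σ²)^(−n/2) exp(−SS/(2σ²)), so the posterior is Inverse-Gamma(α + n/2, β + SS/2) = Inverse-Gamma(7, 60.22).
The mode of Inverse-Gamma(a, b) is b/(a+1) = 60.22/8 ≈ 7.5275.

σ̂²_MAP = 7.5275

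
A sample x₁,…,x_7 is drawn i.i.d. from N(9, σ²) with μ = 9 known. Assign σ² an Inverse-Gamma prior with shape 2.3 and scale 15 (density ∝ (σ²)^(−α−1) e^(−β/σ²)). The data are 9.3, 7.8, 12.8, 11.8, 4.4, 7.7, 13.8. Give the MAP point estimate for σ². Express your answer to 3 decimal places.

Sum of squared deviations about the known mean: SS = (9.3−9)² + (7.8−9)² + (12.8−9)² + (11.8−9)² + (4.4−9)² + (7.7−9)² + (13.8−9)² = 69.7.
The Normal likelihood contributes (σ²)^(−n/2) exp(−SS/(2σ²)), so the posterior is Inverse-Gamma(α + n/2, β + SS/2) = Inverse-Gamma(5.8, 49.85).
The mode of Inverse-Gamma(a, b) is b/(a+1) = 49.85/6.8 ≈ 7.331.

σ̂²_MAP = 7.331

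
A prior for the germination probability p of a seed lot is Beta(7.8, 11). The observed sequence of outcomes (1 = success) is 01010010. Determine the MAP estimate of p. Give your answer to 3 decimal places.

p̂_MAP = 0.395

Prior: Beta(7.8, 11).
Data: 3 successes in 8 trials (from the sequence). The binomial likelihood contributes p^3(1−p)^5, so the posterior is Beta(7.8+3, 11+5) = Beta(10.8, 16).
For Beta(a, b) with a, b > 1 the mode is (a−1)/(a+b−2) = 9.8/24.8 ≈ 0.395.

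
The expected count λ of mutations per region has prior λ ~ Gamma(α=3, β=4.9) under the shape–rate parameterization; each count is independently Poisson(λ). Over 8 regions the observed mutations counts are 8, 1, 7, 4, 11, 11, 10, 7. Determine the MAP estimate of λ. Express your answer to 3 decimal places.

λ̂_MAP = 4.729

Σxᵢ = 8+1+7+4+11+11+10+7 = 59, with n = 8.
Posterior ∝ λ^2e^(−4.9λ) · λ^59e^(−8λ) = λ^61e^(−12.9λ), i.e. Gamma(shape=62, rate=12.9).
The mode of a Gamma(a, b) with a ≥ 1 (shape–rate) is (a−1)/b = 61/12.9 ≈ 4.729.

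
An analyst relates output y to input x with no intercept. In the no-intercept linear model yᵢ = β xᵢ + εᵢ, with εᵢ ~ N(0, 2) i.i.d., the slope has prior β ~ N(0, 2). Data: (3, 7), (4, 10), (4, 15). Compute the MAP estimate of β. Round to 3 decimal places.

β̂_MAP = 2.881

log p(β | y) = −Σ(yᵢ − βxᵢ)²/(2·2) − β²/(2·2) + const.
Setting the derivative to zero: Σxᵢ(yᵢ − βxᵢ)/2 − β/2 = 0, so β = Σxᵢyᵢ / (Σxᵢ² + σ²/τ²).
Σxᵢyᵢ = 3·7 + 4·10 + 4·15 = 121; Σxᵢ² = 41; σ²/τ² = 1.
β̂_MAP = 121 / (41 + 1) = 121/42 ≈ 2.881.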